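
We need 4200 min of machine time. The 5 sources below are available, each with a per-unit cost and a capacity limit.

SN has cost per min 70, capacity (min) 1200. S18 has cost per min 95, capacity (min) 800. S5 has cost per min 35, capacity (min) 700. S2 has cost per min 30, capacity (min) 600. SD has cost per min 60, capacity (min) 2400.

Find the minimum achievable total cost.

Fill from the cheapest source first.
S2 at 30: take all 600 min ; 3600 still needed.
S5 (35): use full 700 ; 2900 min to go.
SD at 60: take all 2400 min ; 500 still needed.
Take 500 from SN at 70 to finish.
S18: unused.
Cost = 600×30 + 700×35 + 2400×60 + 500×70 = 221500.

221500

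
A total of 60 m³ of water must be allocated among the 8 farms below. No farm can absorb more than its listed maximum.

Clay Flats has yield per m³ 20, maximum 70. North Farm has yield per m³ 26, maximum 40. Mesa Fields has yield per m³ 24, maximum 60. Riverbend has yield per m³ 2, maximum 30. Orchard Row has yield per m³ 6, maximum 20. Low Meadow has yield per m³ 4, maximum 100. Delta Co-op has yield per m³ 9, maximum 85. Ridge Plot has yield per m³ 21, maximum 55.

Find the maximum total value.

1520

Order the farms by yield per m³: North Farm 26 > Mesa Fields 24 > Ridge Plot 21 > Clay Flats 20 > Delta Co-op 9 > Orchard Row 6 > Low Meadow 4 > Riverbend 2.
North Farm: +40 to 40 (cap) → 20 left.
Mesa Fields has room for 60 but only 20 remain, so it gets 20.
Total = 26×40 + 24×20 = 1520.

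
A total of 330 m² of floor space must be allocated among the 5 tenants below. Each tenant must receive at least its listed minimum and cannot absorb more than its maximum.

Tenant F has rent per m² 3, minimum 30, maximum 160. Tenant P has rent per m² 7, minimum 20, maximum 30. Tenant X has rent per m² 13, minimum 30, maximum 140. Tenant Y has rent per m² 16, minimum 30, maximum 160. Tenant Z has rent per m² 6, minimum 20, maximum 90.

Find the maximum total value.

Meeting every minimum uses 30+20+30+30+20 = 130 m², leaving 200.
Order the tenants by rent per m²: Tenant Y 16 > Tenant X 13 > Tenant P 7 > Tenant Z 6 > Tenant F 3.
Give Tenant Y 130 more to hit its cap of 160 — 70 left.
Only 70 left; Tenant X takes them to reach 100.
Total = 3×30 + 7×20 + 13×100 + 16×160 + 6×20 = 4210.

4210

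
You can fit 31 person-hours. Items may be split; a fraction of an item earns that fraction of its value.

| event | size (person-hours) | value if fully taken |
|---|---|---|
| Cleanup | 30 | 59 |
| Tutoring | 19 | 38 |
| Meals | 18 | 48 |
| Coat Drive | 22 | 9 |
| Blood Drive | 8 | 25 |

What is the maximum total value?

Best value per unit of size first: Blood Drive 25/8≈3.12, Meals 48/18≈2.67, Tutoring 38/19≈2, Cleanup 59/30≈1.97, Coat Drive 9/22≈0.409.
Blood Drive: take in full, 8 person-hours for value 25 ; 23 left.
Take all of Meals (18 person-hours, value 48) ; 5 person-hours left.
Only 5 person-hours remain; take 5/19 of Tutoring for value 38×5/19 = 10.
Total value = 83.

83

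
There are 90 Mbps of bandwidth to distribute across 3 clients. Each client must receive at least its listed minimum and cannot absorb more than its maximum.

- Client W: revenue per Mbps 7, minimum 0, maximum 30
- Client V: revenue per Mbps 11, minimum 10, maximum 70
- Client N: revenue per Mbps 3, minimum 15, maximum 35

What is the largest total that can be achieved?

Meeting every minimum uses 0+10+15 = 25 Mbps, leaving 65.
Order the clients by revenue per Mbps: Client V 11 > Client W 7 > Client N 3.
Client V takes 60 more to reach its cap of 70 ; 5 left.
Client W has room for 30 more but only 5 remain, so it gets 5.
Total = 7×5 + 11×70 + 3×15 = 850.

850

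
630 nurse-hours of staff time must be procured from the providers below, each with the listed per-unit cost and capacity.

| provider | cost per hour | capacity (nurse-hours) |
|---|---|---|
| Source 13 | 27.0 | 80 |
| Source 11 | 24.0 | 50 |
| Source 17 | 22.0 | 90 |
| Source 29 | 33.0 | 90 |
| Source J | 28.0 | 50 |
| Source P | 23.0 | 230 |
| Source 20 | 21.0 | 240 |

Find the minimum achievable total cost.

14050

Use providers in increasing cost order.
Source 20 (21.0): use full 240 ; 390 nurse-hours to go.
Source 17 at 22.0: take all 90 nurse-hours ; 300 still needed.
Take 230 from Source P at 23.0 ; need 70 more.
Take 50 from Source 11 at 24.0 ; need 20 more.
Source 13 at 27.0: take 20 of its 80 ; requirement met.
Source J, Source 29: unused.
Cost = 240×21.0 + 90×22.0 + 230×23.0 + 50×24.0 + 20×27.0 = 14050.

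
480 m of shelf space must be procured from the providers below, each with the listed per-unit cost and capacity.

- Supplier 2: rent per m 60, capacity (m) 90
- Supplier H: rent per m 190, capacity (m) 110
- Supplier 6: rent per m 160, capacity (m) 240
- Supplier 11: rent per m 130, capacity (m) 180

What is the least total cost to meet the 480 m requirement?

62400

Cheapest first:
Supplier 2 (60): use full 90 ; 390 m to go.
Take 180 from Supplier 11 at 130 ; need 210 more.
Take 210 from Supplier 6 at 160 to finish.
Supplier H: unused.
Cost = 90×60 + 180×130 + 210×160 = 62400.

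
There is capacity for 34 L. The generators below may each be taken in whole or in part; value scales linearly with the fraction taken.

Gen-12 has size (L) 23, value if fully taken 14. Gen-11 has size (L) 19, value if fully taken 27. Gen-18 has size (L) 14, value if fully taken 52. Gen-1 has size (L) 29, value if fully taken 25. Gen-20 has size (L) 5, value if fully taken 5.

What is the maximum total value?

80

Best value per unit of size first: Gen-18 52/14≈3.71, Gen-11 27/19≈1.42, Gen-20 5/5≈1, Gen-1 25/29≈0.862, Gen-12 14/23≈0.609.
Gen-18: take in full, 14 L for value 52 → 20 left.
Gen-11: take in full, 19 L for value 27 → 1 left.
Only 1 L remain; take 1/5 of Gen-20 for value 5×1/5 = 1.
Total value = 80.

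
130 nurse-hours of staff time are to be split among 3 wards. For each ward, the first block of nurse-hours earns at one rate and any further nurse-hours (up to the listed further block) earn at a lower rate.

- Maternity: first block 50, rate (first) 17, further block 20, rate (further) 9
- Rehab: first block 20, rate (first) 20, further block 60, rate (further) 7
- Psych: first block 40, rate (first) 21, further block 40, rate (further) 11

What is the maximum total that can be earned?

2310

Rank every tier by rate: Psych/tier1 21 > Rehab/tier1 20 > Maternity/tier1 17 > Psych/tier2 11 > Maternity/tier2 9 > Rehab/tier2 7.
Psych/tier1 (21): +40 ; 90 left.
Rehab tier1 at 20: fill all 20 ; 70 left.
Maternity tier1 at 17: fill all 50 ; 20 left.
Psych/tier2: +20 of 40 at 11; pool empty.
Total = 21×40 + 20×20 + 17×50 + 11×20 = 2310.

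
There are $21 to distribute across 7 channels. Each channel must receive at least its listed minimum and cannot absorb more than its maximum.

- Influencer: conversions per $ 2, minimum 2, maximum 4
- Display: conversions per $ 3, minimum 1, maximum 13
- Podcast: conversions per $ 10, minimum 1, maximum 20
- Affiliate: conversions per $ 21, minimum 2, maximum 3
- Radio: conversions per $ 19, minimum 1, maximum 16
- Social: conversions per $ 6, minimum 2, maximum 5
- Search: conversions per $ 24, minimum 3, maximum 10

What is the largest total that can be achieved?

370

Meeting every minimum uses 2+1+1+2+1+2+3 = 12 $, leaving 9.
Highest conversions per $ first: Search 24 > Affiliate 21 > Radio 19 > Podcast 10 > Social 6 > Display 3 > Influencer 2.
Search: +7 to 10 (cap) ; 2 left.
Affiliate: +1 to 3 (cap) ; 1 left.
Radio: +1 (room for 15) → 2. Pool exhausted.
Total = 2×2 + 3×1 + 10×1 + 21×3 + 19×2 + 6×2 + 24×10 = 370.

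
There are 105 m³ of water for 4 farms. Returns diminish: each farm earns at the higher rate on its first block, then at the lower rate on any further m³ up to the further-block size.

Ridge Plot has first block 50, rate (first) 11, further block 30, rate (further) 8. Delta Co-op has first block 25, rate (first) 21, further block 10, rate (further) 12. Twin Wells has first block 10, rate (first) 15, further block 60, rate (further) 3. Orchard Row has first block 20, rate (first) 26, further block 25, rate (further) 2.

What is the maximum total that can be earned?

1755

Order all 8 blocks by rate: Orchard Row/T1 26 > Delta Co-op/T1 21 > Twin Wells/T1 15 > Delta Co-op/T2 12 > Ridge Plot/T1 11 > Ridge Plot/T2 8 > Twin Wells/T2 3 > Orchard Row/T2 2.
Orchard Row T1 at 26: fill all 20 — 85 left.
Delta Co-op/T1 (21): +25 — 60 left.
Twin Wells T1 at 15: fill all 10 — 50 left.
Delta Co-op T2 at 12: fill all 10 — 40 left.
40 remain; put them into Ridge Plot T1 at 11.
Total = 26×20 + 21×25 + 15×10 + 12×10 + 11×40 = 1755.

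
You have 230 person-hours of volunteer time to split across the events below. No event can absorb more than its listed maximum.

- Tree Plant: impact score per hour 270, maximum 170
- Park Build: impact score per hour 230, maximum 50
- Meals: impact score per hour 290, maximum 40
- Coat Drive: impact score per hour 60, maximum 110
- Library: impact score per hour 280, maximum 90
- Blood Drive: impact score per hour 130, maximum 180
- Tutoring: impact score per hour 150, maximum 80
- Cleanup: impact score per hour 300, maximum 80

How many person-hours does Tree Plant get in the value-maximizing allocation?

20

Highest impact score per hour first: Cleanup 300 > Meals 290 > Library 280 > Tree Plant 270 > Park Build 230 > Tutoring 150 > Blood Drive 130 > Coat Drive 60.
Cleanup takes 80 to reach its cap of 80 ; 150 left.
Meals: +40 to 40 (cap) ; 110 left.
Library takes 90 to reach its cap of 90 ; 20 left.
Only 20 left; Tree Plant takes them to reach 20.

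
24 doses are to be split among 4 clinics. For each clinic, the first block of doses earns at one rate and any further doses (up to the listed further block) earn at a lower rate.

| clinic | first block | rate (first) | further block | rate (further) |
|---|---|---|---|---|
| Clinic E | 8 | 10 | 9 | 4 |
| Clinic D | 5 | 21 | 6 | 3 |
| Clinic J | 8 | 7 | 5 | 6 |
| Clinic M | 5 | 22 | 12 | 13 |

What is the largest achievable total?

391

Treat each block as its own option and order by rate: Clinic M/tier1 22 > Clinic D/tier1 21 > Clinic M/tier2 13 > Clinic E/tier1 10 > Clinic J/tier1 7 > Clinic J/tier2 6 > Clinic E/tier2 4 > Clinic D/tier2 3.
Fill Clinic M tier1 block (5 at 22) → 19 left.
Clinic D tier1 at 21: fill all 5 → 14 left.
Clinic M/tier2 (13): +12 → 2 left.
Clinic E/tier1: +2 of 8 at 10; pool empty.
Total = 22×5 + 21×5 + 13×12 + 10×2 = 391.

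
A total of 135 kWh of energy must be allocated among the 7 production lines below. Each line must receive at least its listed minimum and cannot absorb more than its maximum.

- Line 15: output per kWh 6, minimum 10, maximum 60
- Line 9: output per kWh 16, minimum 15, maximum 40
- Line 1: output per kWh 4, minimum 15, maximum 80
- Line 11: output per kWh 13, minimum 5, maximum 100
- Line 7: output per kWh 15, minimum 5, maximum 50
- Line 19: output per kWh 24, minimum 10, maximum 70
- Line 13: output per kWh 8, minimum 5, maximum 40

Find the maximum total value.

Meeting every minimum uses 10+15+15+5+5+10+5 = 65 kWh, leaving 70.
Highest output per kWh first: Line 19 24 > Line 9 16 > Line 7 15 > Line 11 13 > Line 13 8 > Line 15 6 > Line 1 4.
Line 19: +60 to 70 (cap) — 10 left.
Line 9: +10 (room for 25) → 25. Pool exhausted.
Total = 6×10 + 16×25 + 4×15 + 13×5 + 15×5 + 24×70 + 8×5 = 2380.

2380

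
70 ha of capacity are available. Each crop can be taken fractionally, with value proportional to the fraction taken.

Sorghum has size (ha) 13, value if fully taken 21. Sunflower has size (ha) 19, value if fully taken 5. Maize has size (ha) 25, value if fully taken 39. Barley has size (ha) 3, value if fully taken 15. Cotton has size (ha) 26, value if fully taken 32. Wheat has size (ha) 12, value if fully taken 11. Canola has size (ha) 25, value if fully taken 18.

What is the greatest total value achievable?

109.75

Sort by value density: Barley 15/3≈5, Sorghum 21/13≈1.62, Maize 39/25≈1.56, Cotton 32/26≈1.23, Wheat 11/12≈0.917, Canola 18/25≈0.72, Sunflower 5/19≈0.263.
Take all of Barley (3 ha, value 15) ; 67 ha left.
All 13 ha of Sorghum fit (value 21) ; 54 remain.
Take all of Maize (25 ha, value 39) ; 29 ha left.
Cotton: take in full, 26 ha for value 32 ; 3 left.
Only 3 ha remain; take 3/12 of Wheat for value 11×3/12 = 2.75.
Total value = 109.75.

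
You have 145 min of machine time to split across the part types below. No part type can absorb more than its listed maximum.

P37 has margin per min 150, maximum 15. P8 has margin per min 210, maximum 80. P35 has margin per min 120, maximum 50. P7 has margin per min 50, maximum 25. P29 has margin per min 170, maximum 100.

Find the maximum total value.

Highest margin per min first: P8 210 > P29 170 > P37 150 > P35 120 > P7 50.
P8 takes 80 to reach its cap of 80 — 65 left.
Only 65 left; P29 takes them to reach 65.
Total = 210×80 + 170×65 = 27850.

27850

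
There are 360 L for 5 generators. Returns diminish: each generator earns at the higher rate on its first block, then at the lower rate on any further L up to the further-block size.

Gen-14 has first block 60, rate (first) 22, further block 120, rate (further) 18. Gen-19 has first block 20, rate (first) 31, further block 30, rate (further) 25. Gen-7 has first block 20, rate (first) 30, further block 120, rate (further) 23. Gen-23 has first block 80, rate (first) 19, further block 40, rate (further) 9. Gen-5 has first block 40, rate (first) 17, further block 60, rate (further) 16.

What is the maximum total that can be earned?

Order all 10 blocks by rate: Gen-19/tier1 31 > Gen-7/tier1 30 > Gen-19/tier2 25 > Gen-7/tier2 23 > Gen-14/tier1 22 > Gen-23/tier1 19 > Gen-14/tier2 18 > Gen-5/tier1 17 > Gen-5/tier2 16 > Gen-23/tier2 9.
Gen-19 tier1 at 31: fill all 20 → 340 left.
Fill Gen-7 tier1 block (20 at 30) → 320 left.
Gen-19 tier2 at 25: fill all 30 → 290 left.
Fill Gen-7 tier2 block (120 at 23) → 170 left.
Gen-14/tier1 (22): +60 → 110 left.
Gen-23 tier1 at 19: fill all 80 → 30 left.
Gen-14/tier2: +30 of 120 at 18; pool empty.
Total = 31×20 + 30×20 + 25×30 + 23×120 + 22×60 + 19×80 + 18×30 = 8110.

8110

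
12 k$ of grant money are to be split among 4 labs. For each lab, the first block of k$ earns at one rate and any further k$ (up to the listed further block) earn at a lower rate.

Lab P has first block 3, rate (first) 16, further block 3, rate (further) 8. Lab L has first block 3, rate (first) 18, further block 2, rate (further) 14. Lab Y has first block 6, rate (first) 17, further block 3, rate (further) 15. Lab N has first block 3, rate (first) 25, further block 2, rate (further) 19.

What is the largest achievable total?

235

Treat each block as its own option and order by rate: Lab N/tier1 25 > Lab N/tier2 19 > Lab L/tier1 18 > Lab Y/tier1 17 > Lab P/tier1 16 > Lab Y/tier2 15 > Lab L/tier2 14 > Lab P/tier2 8.
Lab N tier1 at 25: fill all 3 ; 9 left.
Lab N/tier2 (19): +2 ; 7 left.
Lab L/tier1 (18): +3 ; 4 left.
4 remain; put them into Lab Y tier1 at 17.
Total = 25×3 + 19×2 + 18×3 + 17×4 = 235.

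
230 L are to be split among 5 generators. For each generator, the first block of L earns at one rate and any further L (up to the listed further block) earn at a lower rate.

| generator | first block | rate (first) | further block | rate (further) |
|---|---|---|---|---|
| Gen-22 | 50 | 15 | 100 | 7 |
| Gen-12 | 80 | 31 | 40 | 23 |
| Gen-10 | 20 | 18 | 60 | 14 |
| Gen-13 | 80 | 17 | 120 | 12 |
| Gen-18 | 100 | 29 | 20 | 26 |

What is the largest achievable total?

Order all 10 blocks by rate: Gen-12/tier1 31 > Gen-18/tier1 29 > Gen-18/tier2 26 > Gen-12/tier2 23 > Gen-10/tier1 18 > Gen-13/tier1 17 > Gen-22/tier1 15 > Gen-10/tier2 14 > Gen-13/tier2 12 > Gen-22/tier2 7.
Gen-12/tier1 (31): +80 — 150 left.
Fill Gen-18 tier1 block (100 at 29) — 50 left.
Fill Gen-18 tier2 block (20 at 26) — 30 left.
Gen-12 tier2 at 23: only 30 left, fill 30.
Total = 31×80 + 29×100 + 26×20 + 23×30 = 6590.

6590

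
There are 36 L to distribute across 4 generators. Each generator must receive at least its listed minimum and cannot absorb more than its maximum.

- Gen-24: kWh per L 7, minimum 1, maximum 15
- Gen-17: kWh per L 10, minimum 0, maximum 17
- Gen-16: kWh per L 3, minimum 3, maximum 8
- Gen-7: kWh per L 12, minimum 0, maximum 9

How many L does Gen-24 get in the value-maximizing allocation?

Meeting every minimum uses 1+0+3+0 = 4 L, leaving 32.
Order the generators by kWh per L: Gen-7 12 > Gen-17 10 > Gen-24 7 > Gen-16 3.
Gen-7 takes 9 more to reach its cap of 9 → 23 left.
Gen-17 takes 17 more to reach its cap of 17 → 6 left.
Gen-24: +6 (room for 14) → 7. Pool exhausted.

7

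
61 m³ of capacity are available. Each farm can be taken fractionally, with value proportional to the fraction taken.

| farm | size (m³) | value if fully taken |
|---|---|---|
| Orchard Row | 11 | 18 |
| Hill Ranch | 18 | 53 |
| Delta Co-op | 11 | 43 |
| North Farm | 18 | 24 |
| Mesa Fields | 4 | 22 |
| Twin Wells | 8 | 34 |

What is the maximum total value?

182

Sort by value density: Mesa Fields 22/4≈5.5, Twin Wells 34/8≈4.25, Delta Co-op 43/11≈3.91, Hill Ranch 53/18≈2.94, Orchard Row 18/11≈1.64, North Farm 24/18≈1.33.
Take all of Mesa Fields (4 m³, value 22) ; 57 m³ left.
Twin Wells: take in full, 8 m³ for value 34 ; 49 left.
Take all of Delta Co-op (11 m³, value 43) ; 38 m³ left.
Take all of Hill Ranch (18 m³, value 53) ; 20 m³ left.
Orchard Row: take in full, 11 m³ for value 18 ; 9 left.
Fill the last 9 m³ with part of North Farm: 9/18 of it earns 12.
Total value = 182.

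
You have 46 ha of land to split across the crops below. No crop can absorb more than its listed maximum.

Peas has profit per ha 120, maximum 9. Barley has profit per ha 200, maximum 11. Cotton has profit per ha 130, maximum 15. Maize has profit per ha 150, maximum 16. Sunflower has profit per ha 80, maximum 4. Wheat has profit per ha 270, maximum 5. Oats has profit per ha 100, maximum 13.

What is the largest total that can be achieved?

7770

Rank by profit per ha: Wheat 270 > Barley 200 > Maize 150 > Cotton 130 > Peas 120 > Oats 100 > Sunflower 80.
Give Wheat 5 to hit its cap of 5 ; 41 left.
Give Barley 11 to hit its cap of 11 ; 30 left.
Maize takes 16 to reach its cap of 16 ; 14 left.
Only 14 left; Cotton takes them to reach 14.
Total = 200×11 + 130×14 + 150×16 + 270×5 = 7770.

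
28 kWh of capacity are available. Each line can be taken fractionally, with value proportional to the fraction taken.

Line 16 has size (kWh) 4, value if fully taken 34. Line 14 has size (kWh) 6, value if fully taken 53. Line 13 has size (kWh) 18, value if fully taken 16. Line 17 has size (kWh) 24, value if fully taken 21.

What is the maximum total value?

Best value per unit of size first: Line 14 53/6≈8.83, Line 16 34/4≈8.5, Line 13 16/18≈0.889, Line 17 21/24≈0.875.
Take all of Line 14 (6 kWh, value 53) → 22 kWh left.
Line 16: take in full, 4 kWh for value 34 → 18 left.
Take all of Line 13 (18 kWh, value 16) → 0 kWh left.
Total value = 103.

103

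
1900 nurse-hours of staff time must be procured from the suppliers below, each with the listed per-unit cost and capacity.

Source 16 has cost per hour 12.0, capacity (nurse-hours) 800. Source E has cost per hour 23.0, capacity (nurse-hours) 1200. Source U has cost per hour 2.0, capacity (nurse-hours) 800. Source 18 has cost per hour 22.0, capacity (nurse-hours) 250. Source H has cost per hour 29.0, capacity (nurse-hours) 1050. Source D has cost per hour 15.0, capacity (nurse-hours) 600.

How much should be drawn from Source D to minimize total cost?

Use suppliers in increasing cost order.
Source U (2.0): use full 800 — 1100 nurse-hours to go.
Take 800 from Source 16 at 12.0 — need 300 more.
Take 300 from Source D at 15.0 to finish.
Source 18, Source E, Source H: unused.

300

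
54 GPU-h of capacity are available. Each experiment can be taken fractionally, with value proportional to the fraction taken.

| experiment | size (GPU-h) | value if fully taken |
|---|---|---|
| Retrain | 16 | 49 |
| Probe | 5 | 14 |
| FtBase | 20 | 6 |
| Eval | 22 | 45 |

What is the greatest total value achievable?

Best value per unit of size first: Retrain 49/16≈3.06, Probe 14/5≈2.8, Eval 45/22≈2.05, FtBase 6/20≈0.3.
Retrain: take in full, 16 GPU-h for value 49 — 38 left.
Probe: take in full, 5 GPU-h for value 14 — 33 left.
All 22 GPU-h of Eval fit (value 45) — 11 remain.
Fill the last 11 GPU-h with part of FtBase: 11/20 of it earns 3.3.
Total value = 111.3.

111.3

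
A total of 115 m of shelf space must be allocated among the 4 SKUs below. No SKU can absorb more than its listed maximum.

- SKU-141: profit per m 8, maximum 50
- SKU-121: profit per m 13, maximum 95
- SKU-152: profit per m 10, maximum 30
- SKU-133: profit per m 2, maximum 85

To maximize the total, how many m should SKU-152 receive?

20

Order the SKUs by profit per m: SKU-121 13 > SKU-152 10 > SKU-141 8 > SKU-133 2.
Give SKU-121 95 to hit its cap of 95 ; 20 left.
Only 20 left; SKU-152 takes them to reach 20.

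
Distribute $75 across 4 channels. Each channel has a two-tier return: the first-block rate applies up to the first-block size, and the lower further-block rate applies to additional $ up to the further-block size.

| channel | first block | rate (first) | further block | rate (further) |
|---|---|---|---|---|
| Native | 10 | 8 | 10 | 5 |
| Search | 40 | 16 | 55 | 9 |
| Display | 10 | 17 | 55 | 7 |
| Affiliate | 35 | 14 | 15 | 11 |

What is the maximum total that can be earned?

Order all 8 blocks by rate: Display/tier1 17 > Search/tier1 16 > Affiliate/tier1 14 > Affiliate/tier2 11 > Search/tier2 9 > Native/tier1 8 > Display/tier2 7 > Native/tier2 5.
Fill Display tier1 block (10 at 17) ; 65 left.
Fill Search tier1 block (40 at 16) ; 25 left.
25 remain; put them into Affiliate tier1 at 14.
Total = 17×10 + 16×40 + 14×25 = 1160.

1160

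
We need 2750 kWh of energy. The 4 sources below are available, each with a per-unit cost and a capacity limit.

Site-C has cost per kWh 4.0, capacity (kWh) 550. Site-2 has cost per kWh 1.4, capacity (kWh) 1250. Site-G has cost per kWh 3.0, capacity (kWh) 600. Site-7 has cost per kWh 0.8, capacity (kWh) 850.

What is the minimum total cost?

4430

Fill from the cheapest source first.
Site-7 (0.8): use full 850 → 1900 kWh to go.
Take 1250 from Site-2 at 1.4 → need 650 more.
Site-G (3.0): use full 600 → 50 kWh to go.
Site-C at 4.0: take 50 of its 550 → requirement met.
Cost = 850×0.8 + 1250×1.4 + 600×3.0 + 50×4.0 = 4430.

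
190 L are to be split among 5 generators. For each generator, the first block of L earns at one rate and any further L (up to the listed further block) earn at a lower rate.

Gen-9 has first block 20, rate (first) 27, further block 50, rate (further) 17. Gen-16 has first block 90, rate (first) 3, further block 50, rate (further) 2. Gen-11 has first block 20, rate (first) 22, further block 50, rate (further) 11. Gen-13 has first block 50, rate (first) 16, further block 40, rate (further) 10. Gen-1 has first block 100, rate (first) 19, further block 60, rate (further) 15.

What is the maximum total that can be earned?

Order all 10 blocks by rate: Gen-9/T1 27 > Gen-11/T1 22 > Gen-1/T1 19 > Gen-9/T2 17 > Gen-13/T1 16 > Gen-1/T2 15 > Gen-11/T2 11 > Gen-13/T2 10 > Gen-16/T1 3 > Gen-16/T2 2.
Gen-9 T1 at 27: fill all 20 → 170 left.
Fill Gen-11 T1 block (20 at 22) → 150 left.
Gen-1 T1 at 19: fill all 100 → 50 left.
Gen-9 T2 at 17: fill all 50 → 0 left.
Total = 27×20 + 22×20 + 19×100 + 17×50 = 3730.

3730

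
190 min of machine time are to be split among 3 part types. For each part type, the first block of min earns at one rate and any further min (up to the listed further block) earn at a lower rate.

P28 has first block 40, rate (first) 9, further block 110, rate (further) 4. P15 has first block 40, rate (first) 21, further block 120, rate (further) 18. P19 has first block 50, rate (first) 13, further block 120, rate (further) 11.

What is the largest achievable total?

3390

Rank every tier by rate: P15/tier1 21 > P15/tier2 18 > P19/tier1 13 > P19/tier2 11 > P28/tier1 9 > P28/tier2 4.
Fill P15 tier1 block (40 at 21) → 150 left.
P15 tier2 at 18: fill all 120 → 30 left.
P19 tier1 at 13: only 30 left, fill 30.
Total = 21×40 + 18×120 + 13×30 = 3390.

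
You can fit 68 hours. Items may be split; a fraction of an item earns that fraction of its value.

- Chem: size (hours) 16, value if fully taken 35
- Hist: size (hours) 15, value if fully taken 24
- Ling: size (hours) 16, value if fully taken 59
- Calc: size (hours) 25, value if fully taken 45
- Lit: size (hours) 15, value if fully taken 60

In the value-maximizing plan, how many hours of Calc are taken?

Rank by value-to-size ratio: Lit 60/15≈4, Ling 59/16≈3.69, Chem 35/16≈2.19, Calc 45/25≈1.8, Hist 24/15≈1.6.
All 15 hours of Lit fit (value 60) — 53 remain.
Take all of Ling (16 hours, value 59) — 37 hours left.
Take all of Chem (16 hours, value 35) — 21 hours left.
21 hours left: a 21/25 share of Calc gives 45×21/25 = 37.8.

21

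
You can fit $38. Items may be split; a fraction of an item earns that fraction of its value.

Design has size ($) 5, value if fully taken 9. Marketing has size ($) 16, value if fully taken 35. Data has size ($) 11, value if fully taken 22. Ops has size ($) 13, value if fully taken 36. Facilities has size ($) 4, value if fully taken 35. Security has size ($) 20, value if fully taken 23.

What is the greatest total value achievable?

Best value per unit of size first: Facilities 35/4≈8.75, Ops 36/13≈2.77, Marketing 35/16≈2.19, Data 22/11≈2, Design 9/5≈1.8, Security 23/20≈1.15.
Facilities: take in full, 4 $ for value 35 ; 34 left.
All 13 $ of Ops fit (value 36) ; 21 remain.
Marketing: take in full, 16 $ for value 35 ; 5 left.
5 $ left: a 5/11 share of Data gives 22×5/11 = 10.
Total value = 116.

116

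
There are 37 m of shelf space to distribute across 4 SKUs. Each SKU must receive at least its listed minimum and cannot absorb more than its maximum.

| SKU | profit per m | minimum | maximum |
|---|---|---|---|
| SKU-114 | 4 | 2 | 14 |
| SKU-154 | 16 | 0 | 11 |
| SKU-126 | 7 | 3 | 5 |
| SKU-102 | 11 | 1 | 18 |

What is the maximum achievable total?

Meeting every minimum uses 2+0+3+1 = 6 m, leaving 31.
Rank by profit per m: SKU-154 16 > SKU-102 11 > SKU-126 7 > SKU-114 4.
SKU-154 takes 11 more to reach its cap of 11 → 20 left.
Give SKU-102 17 more to hit its cap of 18 → 3 left.
SKU-126 takes 2 more to reach its cap of 5 → 1 left.
Only 1 left; SKU-114 takes them to reach 3.
Total = 4×3 + 16×11 + 7×5 + 11×18 = 421.

421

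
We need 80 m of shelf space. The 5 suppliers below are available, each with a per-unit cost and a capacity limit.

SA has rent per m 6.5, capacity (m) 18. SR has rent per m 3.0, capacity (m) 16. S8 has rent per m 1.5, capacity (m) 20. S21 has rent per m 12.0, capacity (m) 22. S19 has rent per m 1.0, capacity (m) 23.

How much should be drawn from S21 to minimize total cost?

3

Cheapest first:
S19 at 1.0: take all 23 m ; 57 still needed.
Take 20 from S8 at 1.5 ; need 37 more.
SR at 3.0: take all 16 m ; 21 still needed.
SA at 6.5: take all 18 m ; 3 still needed.
Take 3 from S21 at 12.0 to finish.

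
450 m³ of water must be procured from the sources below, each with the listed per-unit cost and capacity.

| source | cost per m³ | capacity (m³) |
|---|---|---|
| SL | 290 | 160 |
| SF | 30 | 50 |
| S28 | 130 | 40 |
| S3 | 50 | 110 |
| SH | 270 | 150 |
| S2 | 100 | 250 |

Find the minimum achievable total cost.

37200

Cheapest first:
SF at 30: take all 50 m³ → 400 still needed.
Take 110 from S3 at 50 → need 290 more.
S2 at 100: take all 250 m³ → 40 still needed.
Take 40 from S28 at 130 → need 0 more.
SH, SL: unused.
Cost = 50×30 + 110×50 + 250×100 + 40×130 = 37200.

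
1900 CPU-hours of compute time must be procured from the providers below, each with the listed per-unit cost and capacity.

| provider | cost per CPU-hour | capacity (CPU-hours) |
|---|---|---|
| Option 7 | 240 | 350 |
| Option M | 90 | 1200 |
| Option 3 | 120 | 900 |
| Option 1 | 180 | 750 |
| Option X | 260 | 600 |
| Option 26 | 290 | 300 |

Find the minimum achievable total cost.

Fill from the cheapest provider first.
Option M at 90: take all 1200 CPU-hours → 700 still needed.
Take 700 from Option 3 at 120 to finish.
Option 1, Option 7, Option X, Option 26: unused.
Cost = 1200×90 + 700×120 = 192000.

192000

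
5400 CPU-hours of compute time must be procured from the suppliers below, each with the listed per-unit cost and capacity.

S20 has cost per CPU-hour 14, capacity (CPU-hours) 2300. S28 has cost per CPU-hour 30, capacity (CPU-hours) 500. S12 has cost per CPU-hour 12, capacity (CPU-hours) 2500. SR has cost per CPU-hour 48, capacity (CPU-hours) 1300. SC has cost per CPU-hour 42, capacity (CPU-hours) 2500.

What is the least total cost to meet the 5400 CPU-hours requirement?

81400

Use suppliers in increasing cost order.
Take 2500 from S12 at 12 — need 2900 more.
Take 2300 from S20 at 14 — need 600 more.
S28 (30): use full 500 — 100 CPU-hours to go.
SC at 42: take 100 of its 2500 — requirement met.
SR: unused.
Cost = 2500×12 + 2300×14 + 500×30 + 100×42 = 81400.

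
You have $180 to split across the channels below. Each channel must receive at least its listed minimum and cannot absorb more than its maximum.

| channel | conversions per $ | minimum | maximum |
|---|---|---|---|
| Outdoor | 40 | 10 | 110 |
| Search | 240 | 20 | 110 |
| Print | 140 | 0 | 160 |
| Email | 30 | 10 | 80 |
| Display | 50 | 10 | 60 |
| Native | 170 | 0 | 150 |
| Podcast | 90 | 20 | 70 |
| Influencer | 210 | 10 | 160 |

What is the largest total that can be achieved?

33600

Meeting every minimum uses 10+20+0+10+10+0+20+10 = 80 $, leaving 100.
Order the channels by conversions per $: Search 240 > Influencer 210 > Native 170 > Print 140 > Podcast 90 > Display 50 > Outdoor 40 > Email 30.
Search takes 90 more to reach its cap of 110 — 10 left.
Influencer has room for 150 more but only 10 remain, so it gets 20.
Total = 40×10 + 240×110 + 30×10 + 50×10 + 90×20 + 210×20 = 33600.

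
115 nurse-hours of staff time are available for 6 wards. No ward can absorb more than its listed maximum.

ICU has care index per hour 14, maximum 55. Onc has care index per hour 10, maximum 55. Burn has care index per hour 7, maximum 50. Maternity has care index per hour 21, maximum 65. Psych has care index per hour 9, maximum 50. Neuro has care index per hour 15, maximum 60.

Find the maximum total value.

2115

Order the wards by care index per hour: Maternity 21 > Neuro 15 > ICU 14 > Onc 10 > Psych 9 > Burn 7.
Give Maternity 65 to hit its cap of 65 ; 50 left.
Only 50 left; Neuro takes them to reach 50.
Total = 21×65 + 15×50 = 2115.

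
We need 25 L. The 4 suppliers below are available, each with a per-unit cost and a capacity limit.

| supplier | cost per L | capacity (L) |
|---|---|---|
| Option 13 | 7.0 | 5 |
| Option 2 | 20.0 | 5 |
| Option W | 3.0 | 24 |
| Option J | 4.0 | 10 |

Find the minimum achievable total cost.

76

Fill from the cheapest supplier first.
Take 24 from Option W at 3.0 → need 1 more.
Option J (4.0): take the remaining 1 → done.
Option 13, Option 2: unused.
Cost = 24×3.0 + 1×4.0 = 76.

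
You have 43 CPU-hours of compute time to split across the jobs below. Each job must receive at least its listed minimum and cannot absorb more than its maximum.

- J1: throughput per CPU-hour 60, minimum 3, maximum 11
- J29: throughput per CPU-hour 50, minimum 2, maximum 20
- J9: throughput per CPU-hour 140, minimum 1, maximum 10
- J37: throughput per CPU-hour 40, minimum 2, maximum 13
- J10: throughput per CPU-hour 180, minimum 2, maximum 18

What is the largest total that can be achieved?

5480

Meeting every minimum uses 3+2+1+2+2 = 10 CPU-hours, leaving 33.
Order the jobs by throughput per CPU-hour: J10 180 > J9 140 > J1 60 > J29 50 > J37 40.
J10 takes 16 more to reach its cap of 18 ; 17 left.
J9 takes 9 more to reach its cap of 10 ; 8 left.
Give J1 8 more to hit its cap of 11 ; 0 left.
Total = 60×11 + 50×2 + 140×10 + 40×2 + 180×18 = 5480.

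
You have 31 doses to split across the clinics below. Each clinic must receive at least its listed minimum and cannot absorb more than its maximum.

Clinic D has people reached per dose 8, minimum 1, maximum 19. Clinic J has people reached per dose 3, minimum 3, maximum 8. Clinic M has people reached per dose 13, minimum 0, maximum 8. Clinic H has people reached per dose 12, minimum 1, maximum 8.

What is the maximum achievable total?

Meeting every minimum uses 1+3+0+1 = 5 doses, leaving 26.
Highest people reached per dose first: Clinic M 13 > Clinic H 12 > Clinic D 8 > Clinic J 3.
Clinic M takes 8 more to reach its cap of 8 ; 18 left.
Give Clinic H 7 more to hit its cap of 8 ; 11 left.
Clinic D has room for 18 more but only 11 remain, so it gets 12.
Total = 8×12 + 3×3 + 13×8 + 12×8 = 305.

305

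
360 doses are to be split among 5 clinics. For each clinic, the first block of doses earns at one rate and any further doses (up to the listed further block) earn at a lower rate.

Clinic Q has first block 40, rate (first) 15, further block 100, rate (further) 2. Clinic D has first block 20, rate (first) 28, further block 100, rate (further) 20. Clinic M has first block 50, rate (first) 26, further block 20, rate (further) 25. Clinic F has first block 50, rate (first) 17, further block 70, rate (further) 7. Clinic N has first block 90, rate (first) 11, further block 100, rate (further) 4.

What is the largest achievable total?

Rank every tier by rate: Clinic D/tier1 28 > Clinic M/tier1 26 > Clinic M/tier2 25 > Clinic D/tier2 20 > Clinic F/tier1 17 > Clinic Q/tier1 15 > Clinic N/tier1 11 > Clinic F/tier2 7 > Clinic N/tier2 4 > Clinic Q/tier2 2.
Fill Clinic D tier1 block (20 at 28) — 340 left.
Fill Clinic M tier1 block (50 at 26) — 290 left.
Fill Clinic M tier2 block (20 at 25) — 270 left.
Fill Clinic D tier2 block (100 at 20) — 170 left.
Fill Clinic F tier1 block (50 at 17) — 120 left.
Fill Clinic Q tier1 block (40 at 15) — 80 left.
Clinic N tier1 at 11: only 80 left, fill 80.
Total = 28×20 + 26×50 + 25×20 + 20×100 + 17×50 + 15×40 + 11×80 = 6690.

6690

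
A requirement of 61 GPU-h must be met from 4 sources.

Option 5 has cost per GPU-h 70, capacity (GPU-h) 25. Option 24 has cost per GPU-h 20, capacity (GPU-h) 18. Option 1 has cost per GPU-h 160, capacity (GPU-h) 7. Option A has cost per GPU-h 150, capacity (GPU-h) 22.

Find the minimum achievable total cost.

4810

Fill from the cheapest source first.
Option 24 at 20: take all 18 GPU-h — 43 still needed.
Take 25 from Option 5 at 70 — need 18 more.
Option A at 150: take 18 of its 22 — requirement met.
Option 1: unused.
Cost = 18×20 + 25×70 + 18×150 = 4810.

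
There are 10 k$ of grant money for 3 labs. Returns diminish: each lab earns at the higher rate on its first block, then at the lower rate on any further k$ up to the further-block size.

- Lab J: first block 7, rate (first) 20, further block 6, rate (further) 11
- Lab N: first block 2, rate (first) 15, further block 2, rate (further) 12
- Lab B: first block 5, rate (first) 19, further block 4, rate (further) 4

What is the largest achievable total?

Treat each block as its own option and order by rate: Lab J/tier1 20 > Lab B/tier1 19 > Lab N/tier1 15 > Lab N/tier2 12 > Lab J/tier2 11 > Lab B/tier2 4.
Lab J tier1 at 20: fill all 7 — 3 left.
Lab B tier1 at 19: only 3 left, fill 3.
Total = 20×7 + 19×3 = 197.

197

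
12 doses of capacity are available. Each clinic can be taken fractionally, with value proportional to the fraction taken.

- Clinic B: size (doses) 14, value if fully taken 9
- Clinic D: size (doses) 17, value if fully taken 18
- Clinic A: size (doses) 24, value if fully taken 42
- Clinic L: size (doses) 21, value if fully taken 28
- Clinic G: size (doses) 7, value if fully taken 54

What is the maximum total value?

Best value per unit of size first: Clinic G 54/7≈7.71, Clinic A 42/24≈1.75, Clinic L 28/21≈1.33, Clinic D 18/17≈1.06, Clinic B 9/14≈0.643.
All 7 doses of Clinic G fit (value 54) — 5 remain.
Fill the last 5 doses with part of Clinic A: 5/24 of it earns 8.75.
Total value = 62.75.

62.75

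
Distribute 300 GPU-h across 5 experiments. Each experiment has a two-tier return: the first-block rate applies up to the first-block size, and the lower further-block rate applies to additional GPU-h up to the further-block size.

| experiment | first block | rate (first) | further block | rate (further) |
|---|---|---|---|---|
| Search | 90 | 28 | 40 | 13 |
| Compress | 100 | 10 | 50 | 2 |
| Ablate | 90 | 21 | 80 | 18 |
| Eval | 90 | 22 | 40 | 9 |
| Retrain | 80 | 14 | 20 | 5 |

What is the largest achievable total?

6930

Order all 10 blocks by rate: Search/T1 28 > Eval/T1 22 > Ablate/T1 21 > Ablate/T2 18 > Retrain/T1 14 > Search/T2 13 > Compress/T1 10 > Eval/T2 9 > Retrain/T2 5 > Compress/T2 2.
Fill Search T1 block (90 at 28) → 210 left.
Eval/T1 (22): +90 → 120 left.
Fill Ablate T1 block (90 at 21) → 30 left.
Ablate/T2: +30 of 80 at 18; pool empty.
Total = 28×90 + 22×90 + 21×90 + 18×30 = 6930.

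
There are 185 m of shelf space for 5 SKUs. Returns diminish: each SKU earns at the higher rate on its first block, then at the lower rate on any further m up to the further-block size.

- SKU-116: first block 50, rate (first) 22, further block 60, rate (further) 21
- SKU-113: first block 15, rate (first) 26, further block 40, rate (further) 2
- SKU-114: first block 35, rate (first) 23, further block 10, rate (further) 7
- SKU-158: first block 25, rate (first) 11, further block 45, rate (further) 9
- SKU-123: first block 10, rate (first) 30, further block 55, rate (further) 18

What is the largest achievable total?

Order all 10 blocks by rate: SKU-123/T1 30 > SKU-113/T1 26 > SKU-114/T1 23 > SKU-116/T1 22 > SKU-116/T2 21 > SKU-123/T2 18 > SKU-158/T1 11 > SKU-158/T2 9 > SKU-114/T2 7 > SKU-113/T2 2.
SKU-123/T1 (30): +10 ; 175 left.
Fill SKU-113 T1 block (15 at 26) ; 160 left.
Fill SKU-114 T1 block (35 at 23) ; 125 left.
SKU-116/T1 (22): +50 ; 75 left.
SKU-116 T2 at 21: fill all 60 ; 15 left.
SKU-123/T2: +15 of 55 at 18; pool empty.
Total = 30×10 + 26×15 + 23×35 + 22×50 + 21×60 + 18×15 = 4125.

4125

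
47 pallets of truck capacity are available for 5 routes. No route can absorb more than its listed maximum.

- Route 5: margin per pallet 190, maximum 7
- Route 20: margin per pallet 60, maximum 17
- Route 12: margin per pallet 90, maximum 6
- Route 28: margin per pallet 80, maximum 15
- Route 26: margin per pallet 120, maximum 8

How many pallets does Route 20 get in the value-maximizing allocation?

Highest margin per pallet first: Route 5 190 > Route 26 120 > Route 12 90 > Route 28 80 > Route 20 60.
Route 5 takes 7 to reach its cap of 7 ; 40 left.
Route 26: +8 to 8 (cap) ; 32 left.
Give Route 12 6 to hit its cap of 6 ; 26 left.
Route 28 takes 15 to reach its cap of 15 ; 11 left.
Only 11 left; Route 20 takes them to reach 11.

11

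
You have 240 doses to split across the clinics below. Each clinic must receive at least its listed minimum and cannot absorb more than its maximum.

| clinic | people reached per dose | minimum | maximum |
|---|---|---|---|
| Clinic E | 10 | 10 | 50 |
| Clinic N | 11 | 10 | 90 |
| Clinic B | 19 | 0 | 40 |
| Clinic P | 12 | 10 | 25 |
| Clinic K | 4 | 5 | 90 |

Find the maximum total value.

Meeting every minimum uses 10+10+0+10+5 = 35 doses, leaving 205.
Rank by people reached per dose: Clinic B 19 > Clinic P 12 > Clinic N 11 > Clinic E 10 > Clinic K 4.
Clinic B: +40 to 40 (cap) — 165 left.
Give Clinic P 15 more to hit its cap of 25 — 150 left.
Clinic N takes 80 more to reach its cap of 90 — 70 left.
Give Clinic E 40 more to hit its cap of 50 — 30 left.
Clinic K: +30 (room for 85) → 35. Pool exhausted.
Total = 10×50 + 11×90 + 19×40 + 12×25 + 4×35 = 2690.

2690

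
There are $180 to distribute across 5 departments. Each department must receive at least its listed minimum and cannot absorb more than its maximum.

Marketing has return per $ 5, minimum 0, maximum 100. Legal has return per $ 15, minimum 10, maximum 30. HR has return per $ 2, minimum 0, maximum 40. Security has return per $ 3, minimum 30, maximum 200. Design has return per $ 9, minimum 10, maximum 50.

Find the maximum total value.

1340

Meeting every minimum uses 0+10+0+30+10 = 50 $, leaving 130.
Order the departments by return per $: Legal 15 > Design 9 > Marketing 5 > Security 3 > HR 2.
Give Legal 20 more to hit its cap of 30 ; 110 left.
Give Design 40 more to hit its cap of 50 ; 70 left.
Only 70 left; Marketing takes them to reach 70.
Total = 5×70 + 15×30 + 3×30 + 9×50 = 1340.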